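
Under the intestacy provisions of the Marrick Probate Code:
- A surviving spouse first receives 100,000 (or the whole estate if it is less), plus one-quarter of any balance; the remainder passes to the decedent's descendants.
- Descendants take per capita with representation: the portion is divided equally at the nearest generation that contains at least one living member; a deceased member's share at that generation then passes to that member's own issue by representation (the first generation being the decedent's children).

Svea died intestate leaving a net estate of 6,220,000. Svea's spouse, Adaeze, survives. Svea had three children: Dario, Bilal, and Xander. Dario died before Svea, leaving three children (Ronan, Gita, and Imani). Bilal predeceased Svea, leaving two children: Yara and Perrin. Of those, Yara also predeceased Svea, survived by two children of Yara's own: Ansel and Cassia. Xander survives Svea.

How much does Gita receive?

Adaeze first takes 100,000, leaving a balance of 6,120,000. Adaeze then takes one-quarter of the balance (1,530,000), for a total of 1,630,000. The remaining 4,590,000 passes to the descendants.
The descendants' portion (4,590,000) is divided into 3 shares of 1,530,000: Xander takes 1,530,000; Dario's 1,530,000 share passes to Dario's issue; Bilal's 1,530,000 share passes to Bilal's issue.
Dario's share (1,530,000) is divided into 3 shares of 510,000: Ronan, Gita, and Imani each take 510,000.
Bilal's share (1,530,000) is divided into 2 shares of 765,000: Perrin takes 765,000; Yara's 765,000 share passes to Yara's issue.
Yara's share (765,000) is divided into 2 shares of 382,500: Ansel and Cassia each take 382,500.

Gita receives 510,000.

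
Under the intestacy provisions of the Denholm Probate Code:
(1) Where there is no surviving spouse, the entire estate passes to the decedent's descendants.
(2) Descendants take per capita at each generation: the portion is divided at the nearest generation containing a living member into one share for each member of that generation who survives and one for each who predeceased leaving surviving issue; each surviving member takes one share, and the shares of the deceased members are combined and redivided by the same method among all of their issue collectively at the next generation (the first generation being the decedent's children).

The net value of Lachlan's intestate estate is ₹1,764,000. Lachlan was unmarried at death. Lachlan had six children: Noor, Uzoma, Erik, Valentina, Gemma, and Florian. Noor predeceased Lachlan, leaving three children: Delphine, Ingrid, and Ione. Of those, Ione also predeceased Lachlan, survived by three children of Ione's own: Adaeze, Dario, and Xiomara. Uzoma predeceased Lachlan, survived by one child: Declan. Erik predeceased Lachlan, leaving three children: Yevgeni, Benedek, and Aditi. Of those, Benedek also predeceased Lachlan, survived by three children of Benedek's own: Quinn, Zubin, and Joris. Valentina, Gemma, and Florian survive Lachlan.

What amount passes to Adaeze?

Adaeze receives ₹42,000.

The entire ₹1,764,000 passes to the descendants.
That amount (₹1,764,000) is divided at the children's generation into 6 shares of ₹294,000. Valentina, Gemma, and Florian each take ₹294,000. The 3 shares of the deceased (Noor, Uzoma, and Erik) are combined into a pool of ₹882,000.
That pool (₹882,000) is divided at the grandchildren's generation into 7 shares of ₹126,000. Delphine, Ingrid, Declan, Yevgeni, and Aditi each take ₹126,000. The 2 shares of the deceased (Ione and Benedek) are combined into a pool of ₹252,000.
That pool (₹252,000) is divided at the great-grandchildren's generation equally among Adaeze, Dario, Xiomara, Quinn, Zubin, and Joris: ₹42,000 each.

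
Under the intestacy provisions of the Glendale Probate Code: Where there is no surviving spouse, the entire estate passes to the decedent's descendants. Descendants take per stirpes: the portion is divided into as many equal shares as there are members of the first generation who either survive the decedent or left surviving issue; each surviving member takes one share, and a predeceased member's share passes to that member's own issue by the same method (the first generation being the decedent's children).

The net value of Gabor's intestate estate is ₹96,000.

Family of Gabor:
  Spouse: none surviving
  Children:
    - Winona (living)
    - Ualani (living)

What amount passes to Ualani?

Ualani receives ₹48,000.

The entire ₹96,000 passes to the descendants.
That amount (₹96,000) is divided into 2 shares of ₹48,000: Winona and Ualani each take ₹48,000.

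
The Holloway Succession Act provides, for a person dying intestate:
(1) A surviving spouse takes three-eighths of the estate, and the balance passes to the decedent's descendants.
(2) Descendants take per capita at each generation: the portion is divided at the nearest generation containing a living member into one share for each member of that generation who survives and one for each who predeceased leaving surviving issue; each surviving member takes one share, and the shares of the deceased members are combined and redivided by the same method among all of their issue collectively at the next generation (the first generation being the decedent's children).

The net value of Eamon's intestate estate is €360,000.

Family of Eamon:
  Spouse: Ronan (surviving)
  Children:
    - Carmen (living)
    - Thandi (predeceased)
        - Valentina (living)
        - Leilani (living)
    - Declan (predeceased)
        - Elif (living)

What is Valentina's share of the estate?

Ronan takes three-eighths of €360,000 = €135,000. The remaining €225,000 passes to the descendants.
The descendants' portion (€225,000) is divided at the children's generation into 3 shares of €75,000. Carmen takes €75,000. The 2 shares of the deceased (Thandi and Declan) are combined into a pool of €150,000.
That pool (€150,000) is divided at the grandchildren's generation equally among Valentina, Leilani, and Elif: €50,000 each.

Valentina receives €50,000.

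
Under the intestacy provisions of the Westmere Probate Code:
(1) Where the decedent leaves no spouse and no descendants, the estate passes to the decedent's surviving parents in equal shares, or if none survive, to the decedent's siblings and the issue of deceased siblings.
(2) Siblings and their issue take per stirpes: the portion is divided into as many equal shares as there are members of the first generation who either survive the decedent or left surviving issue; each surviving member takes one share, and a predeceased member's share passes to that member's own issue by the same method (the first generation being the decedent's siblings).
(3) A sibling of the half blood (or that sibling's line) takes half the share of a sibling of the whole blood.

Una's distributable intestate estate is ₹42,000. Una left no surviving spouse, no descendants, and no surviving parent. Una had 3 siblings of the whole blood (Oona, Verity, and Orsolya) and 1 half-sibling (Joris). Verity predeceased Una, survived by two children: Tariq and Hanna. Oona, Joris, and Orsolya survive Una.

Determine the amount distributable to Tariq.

The entire ₹42,000 passes to the siblings and their issue.
Counting each half-blood sibling's line as half a unit, there are 7/2 units in ₹42,000, so one unit is ₹12,000. Whole-blood lines (Oona, Verity, and Orsolya) take ₹12,000 each; half-blood lines (Joris) take ₹6,000 each.
Verity's share (₹12,000) is divided into 2 shares of ₹6,000: Tariq and Hanna each take ₹6,000.

Tariq receives ₹6,000.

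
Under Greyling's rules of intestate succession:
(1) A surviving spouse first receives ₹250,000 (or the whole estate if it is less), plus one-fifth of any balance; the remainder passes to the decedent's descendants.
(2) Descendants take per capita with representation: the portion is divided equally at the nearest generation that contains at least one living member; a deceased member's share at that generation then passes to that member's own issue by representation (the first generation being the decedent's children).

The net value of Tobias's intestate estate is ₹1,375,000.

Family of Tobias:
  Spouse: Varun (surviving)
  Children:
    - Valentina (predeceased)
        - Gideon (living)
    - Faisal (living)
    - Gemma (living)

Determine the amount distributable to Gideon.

Gideon receives ₹300,000.

Varun first takes ₹250,000, leaving a balance of ₹1,125,000. Varun then takes one-fifth of the balance (₹225,000), for a total of ₹475,000. The remaining ₹900,000 passes to the descendants.
The descendants' portion (₹900,000) is divided into 3 shares of ₹300,000: Faisal and Gemma each take ₹300,000; Valentina's ₹300,000 share passes to Valentina's issue.
Valentina's share (₹300,000) passes entirely to Gideon.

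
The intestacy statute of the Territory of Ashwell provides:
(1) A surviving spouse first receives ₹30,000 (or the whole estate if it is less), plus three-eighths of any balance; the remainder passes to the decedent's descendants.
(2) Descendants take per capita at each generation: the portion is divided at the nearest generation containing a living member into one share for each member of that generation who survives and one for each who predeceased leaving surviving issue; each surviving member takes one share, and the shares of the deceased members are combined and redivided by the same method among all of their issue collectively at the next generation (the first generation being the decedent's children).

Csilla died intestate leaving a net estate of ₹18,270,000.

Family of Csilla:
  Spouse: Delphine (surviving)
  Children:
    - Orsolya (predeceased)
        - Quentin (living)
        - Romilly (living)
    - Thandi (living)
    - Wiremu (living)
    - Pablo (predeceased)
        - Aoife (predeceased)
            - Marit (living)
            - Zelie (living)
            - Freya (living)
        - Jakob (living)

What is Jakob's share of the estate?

Jakob receives ₹1,425,000.

Delphine first takes ₹30,000, leaving a balance of ₹18,240,000. Delphine then takes three-eighths of the balance (₹6,840,000), for a total of ₹6,870,000. The remaining ₹11,400,000 passes to the descendants.
The descendants' portion (₹11,400,000) is divided at the children's generation into 4 shares of ₹2,850,000. Thandi and Wiremu each take ₹2,850,000. The 2 shares of the deceased (Orsolya and Pablo) are combined into a pool of ₹5,700,000.
That pool (₹5,700,000) is divided at the grandchildren's generation into 4 shares of ₹1,425,000. Quentin, Romilly, and Jakob each take ₹1,425,000. The remaining share for the deceased Aoife (₹1,425,000) is carried to the next generation.
That pool (₹1,425,000) is divided at the great-grandchildren's generation equally among Marit, Zelie, and Freya: ₹475,000 each.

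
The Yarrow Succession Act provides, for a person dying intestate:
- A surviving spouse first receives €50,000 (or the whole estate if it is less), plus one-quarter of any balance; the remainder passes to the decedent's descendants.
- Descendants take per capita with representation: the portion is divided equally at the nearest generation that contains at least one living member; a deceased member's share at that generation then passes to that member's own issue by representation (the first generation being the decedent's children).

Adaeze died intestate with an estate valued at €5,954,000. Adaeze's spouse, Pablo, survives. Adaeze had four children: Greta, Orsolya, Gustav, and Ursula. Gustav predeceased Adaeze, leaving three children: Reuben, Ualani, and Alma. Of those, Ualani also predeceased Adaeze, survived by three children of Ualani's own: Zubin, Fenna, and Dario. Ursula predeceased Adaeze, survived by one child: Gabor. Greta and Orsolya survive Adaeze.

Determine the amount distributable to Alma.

Alma receives €369,000.

Pablo first takes €50,000, leaving a balance of €5,904,000. Pablo then takes one-quarter of the balance (€1,476,000), for a total of €1,526,000. The remaining €4,428,000 passes to the descendants.
The descendants' portion (€4,428,000) is divided into 4 shares of €1,107,000: Greta and Orsolya each take €1,107,000; Gustav's €1,107,000 share passes to Gustav's issue; Ursula's €1,107,000 share passes to Ursula's issue.
Gustav's share (€1,107,000) is divided into 3 shares of €369,000: Reuben and Alma each take €369,000; Ualani's €369,000 share passes to Ualani's issue.
Ualani's share (€369,000) is divided into 3 shares of €123,000: Zubin, Fenna, and Dario each take €123,000.
Ursula's share (€1,107,000) passes entirely to Gabor.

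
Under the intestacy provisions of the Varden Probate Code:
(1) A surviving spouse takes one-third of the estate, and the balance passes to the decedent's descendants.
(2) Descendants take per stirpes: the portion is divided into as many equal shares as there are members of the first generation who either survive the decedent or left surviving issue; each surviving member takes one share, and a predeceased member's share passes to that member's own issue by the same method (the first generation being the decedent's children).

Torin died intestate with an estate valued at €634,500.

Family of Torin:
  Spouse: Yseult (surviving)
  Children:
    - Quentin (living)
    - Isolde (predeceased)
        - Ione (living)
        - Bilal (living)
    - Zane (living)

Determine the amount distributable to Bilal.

Yseult takes one-third of €634,500 = €211,500. The remaining €423,000 passes to the descendants.
The descendants' portion (€423,000) is divided into 3 shares of €141,000: Quentin and Zane each take €141,000; Isolde's €141,000 share passes to Isolde's issue.
Isolde's share (€141,000) is divided into 2 shares of €70,500: Ione and Bilal each take €70,500.

Bilal receives €70,500.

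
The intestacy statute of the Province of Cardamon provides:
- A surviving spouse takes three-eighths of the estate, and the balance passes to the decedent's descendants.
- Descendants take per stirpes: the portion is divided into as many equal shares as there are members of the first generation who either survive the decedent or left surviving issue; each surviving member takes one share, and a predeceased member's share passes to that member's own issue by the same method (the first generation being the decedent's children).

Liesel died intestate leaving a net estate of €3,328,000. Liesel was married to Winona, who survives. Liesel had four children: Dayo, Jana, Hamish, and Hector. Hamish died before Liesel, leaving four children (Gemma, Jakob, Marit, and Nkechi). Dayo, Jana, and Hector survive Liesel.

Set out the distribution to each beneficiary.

Winona: €1,248,000; Dayo: €520,000; Jana: €520,000; Gemma: €130,000; Jakob: €130,000; Marit: €130,000; Nkechi: €130,000; Hector: €520,000

Winona takes three-eighths of €3,328,000 = €1,248,000. The remaining €2,080,000 passes to the descendants.
The descendants' portion (€2,080,000) is divided into 4 shares of €520,000: Dayo, Jana, and Hector each take €520,000; Hamish's €520,000 share passes to Hamish's issue.
Hamish's share (€520,000) is divided into 4 shares of €130,000: Gemma, Jakob, Marit, and Nkechi each take €130,000.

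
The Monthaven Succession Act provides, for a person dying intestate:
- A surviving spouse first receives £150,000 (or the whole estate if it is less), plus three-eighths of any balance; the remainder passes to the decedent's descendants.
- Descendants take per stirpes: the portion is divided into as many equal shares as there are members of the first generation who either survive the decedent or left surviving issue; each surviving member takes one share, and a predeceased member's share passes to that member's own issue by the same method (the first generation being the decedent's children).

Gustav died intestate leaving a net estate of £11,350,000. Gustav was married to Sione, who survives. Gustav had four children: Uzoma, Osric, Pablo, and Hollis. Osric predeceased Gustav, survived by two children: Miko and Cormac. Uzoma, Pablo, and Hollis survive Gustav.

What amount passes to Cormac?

Cormac receives £875,000.

Sione first takes £150,000, leaving a balance of £11,200,000. Sione then takes three-eighths of the balance (£4,200,000), for a total of £4,350,000. The remaining £7,000,000 passes to the descendants.
The descendants' portion (£7,000,000) is divided into 4 shares of £1,750,000: Uzoma, Pablo, and Hollis each take £1,750,000; Osric's £1,750,000 share passes to Osric's issue.
Osric's share (£1,750,000) is divided into 2 shares of £875,000: Miko and Cormac each take £875,000.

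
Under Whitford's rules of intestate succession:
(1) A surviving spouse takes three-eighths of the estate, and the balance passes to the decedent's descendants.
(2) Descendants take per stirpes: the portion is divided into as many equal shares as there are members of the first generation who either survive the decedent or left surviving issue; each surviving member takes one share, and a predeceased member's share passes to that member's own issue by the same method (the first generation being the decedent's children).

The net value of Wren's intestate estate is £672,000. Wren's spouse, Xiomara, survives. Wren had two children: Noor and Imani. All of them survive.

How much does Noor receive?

Xiomara takes three-eighths of £672,000 = £252,000. The remaining £420,000 passes to the descendants.
The descendants' portion (£420,000) is divided into 2 shares of £210,000: Noor and Imani each take £210,000.

Noor receives £210,000.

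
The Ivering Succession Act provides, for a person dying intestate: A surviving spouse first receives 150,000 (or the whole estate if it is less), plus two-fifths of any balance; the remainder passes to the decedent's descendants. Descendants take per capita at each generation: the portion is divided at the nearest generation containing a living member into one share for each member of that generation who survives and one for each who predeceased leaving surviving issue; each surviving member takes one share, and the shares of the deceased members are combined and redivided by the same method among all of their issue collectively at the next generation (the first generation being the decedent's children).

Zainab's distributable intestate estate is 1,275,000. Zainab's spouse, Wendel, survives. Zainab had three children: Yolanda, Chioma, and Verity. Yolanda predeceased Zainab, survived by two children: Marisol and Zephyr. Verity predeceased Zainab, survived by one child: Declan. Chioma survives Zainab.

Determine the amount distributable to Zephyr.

Wendel first takes 150,000, leaving a balance of 1,125,000. Wendel then takes two-fifths of the balance (450,000), for a total of 600,000. The remaining 675,000 passes to the descendants.
The descendants' portion (675,000) is divided at the children's generation into 3 shares of 225,000. Chioma takes 225,000. The 2 shares of the deceased (Yolanda and Verity) are combined into a pool of 450,000.
That pool (450,000) is divided at the grandchildren's generation equally among Marisol, Zephyr, and Declan: 150,000 each.

Zephyr receives 150,000.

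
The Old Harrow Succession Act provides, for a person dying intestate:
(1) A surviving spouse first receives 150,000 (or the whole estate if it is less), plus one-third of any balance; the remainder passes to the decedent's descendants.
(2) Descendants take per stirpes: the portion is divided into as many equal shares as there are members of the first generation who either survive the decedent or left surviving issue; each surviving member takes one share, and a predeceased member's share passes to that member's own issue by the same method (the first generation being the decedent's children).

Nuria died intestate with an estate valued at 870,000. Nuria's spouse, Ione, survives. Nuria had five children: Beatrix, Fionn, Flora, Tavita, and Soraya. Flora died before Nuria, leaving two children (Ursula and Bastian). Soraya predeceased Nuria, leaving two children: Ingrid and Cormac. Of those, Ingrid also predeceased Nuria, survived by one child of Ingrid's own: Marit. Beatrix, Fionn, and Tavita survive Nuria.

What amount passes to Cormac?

Ione first takes 150,000, leaving a balance of 720,000. Ione then takes one-third of the balance (240,000), for a total of 390,000. The remaining 480,000 passes to the descendants.
The descendants' portion (480,000) is divided into 5 shares of 96,000: Beatrix, Fionn, and Tavita each take 96,000; Flora's 96,000 share passes to Flora's issue; Soraya's 96,000 share passes to Soraya's issue.
Flora's share (96,000) is divided into 2 shares of 48,000: Ursula and Bastian each take 48,000.
Soraya's share (96,000) is divided into 2 shares of 48,000: Cormac takes 48,000; Ingrid's 48,000 share passes to Ingrid's issue.
Ingrid's share (48,000) passes entirely to Marit.

Cormac receives 48,000.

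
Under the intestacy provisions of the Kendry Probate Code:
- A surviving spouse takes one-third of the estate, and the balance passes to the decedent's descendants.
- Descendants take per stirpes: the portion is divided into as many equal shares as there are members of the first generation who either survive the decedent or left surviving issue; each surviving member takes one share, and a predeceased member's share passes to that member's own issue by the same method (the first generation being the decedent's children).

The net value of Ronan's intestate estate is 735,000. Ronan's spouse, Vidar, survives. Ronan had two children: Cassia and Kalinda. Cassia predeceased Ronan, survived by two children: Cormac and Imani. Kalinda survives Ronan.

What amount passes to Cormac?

Vidar takes one-third of 735,000 = 245,000. The remaining 490,000 passes to the descendants.
The descendants' portion (490,000) is divided into 2 shares of 245,000: Kalinda takes 245,000; Cassia's 245,000 share passes to Cassia's issue.
Cassia's share (245,000) is divided into 2 shares of 122,500: Cormac and Imani each take 122,500.

Cormac receives 122,500.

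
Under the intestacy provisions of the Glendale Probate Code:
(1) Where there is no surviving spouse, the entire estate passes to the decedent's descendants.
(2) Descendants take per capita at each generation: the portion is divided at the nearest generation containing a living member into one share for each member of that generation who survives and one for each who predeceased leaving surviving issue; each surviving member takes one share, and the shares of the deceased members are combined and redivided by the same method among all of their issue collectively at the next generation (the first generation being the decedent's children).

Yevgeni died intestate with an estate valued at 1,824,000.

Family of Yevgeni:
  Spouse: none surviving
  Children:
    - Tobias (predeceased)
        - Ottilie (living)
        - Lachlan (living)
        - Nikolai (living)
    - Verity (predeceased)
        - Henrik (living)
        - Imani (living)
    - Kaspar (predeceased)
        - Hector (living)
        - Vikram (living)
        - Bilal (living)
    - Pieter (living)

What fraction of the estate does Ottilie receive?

Ottilie receives 3/32 of the estate.

The entire 1,824,000 passes to the descendants.
That amount (1,824,000) is divided at the children's generation into 4 shares of 456,000. Pieter takes 456,000. The 3 shares of the deceased (Tobias, Verity, and Kaspar) are combined into a pool of 1,368,000.
That pool (1,368,000) is divided at the grandchildren's generation equally among Ottilie, Lachlan, Nikolai, Henrik, Imani, Hector, Vikram, and Bilal: 171,000 each.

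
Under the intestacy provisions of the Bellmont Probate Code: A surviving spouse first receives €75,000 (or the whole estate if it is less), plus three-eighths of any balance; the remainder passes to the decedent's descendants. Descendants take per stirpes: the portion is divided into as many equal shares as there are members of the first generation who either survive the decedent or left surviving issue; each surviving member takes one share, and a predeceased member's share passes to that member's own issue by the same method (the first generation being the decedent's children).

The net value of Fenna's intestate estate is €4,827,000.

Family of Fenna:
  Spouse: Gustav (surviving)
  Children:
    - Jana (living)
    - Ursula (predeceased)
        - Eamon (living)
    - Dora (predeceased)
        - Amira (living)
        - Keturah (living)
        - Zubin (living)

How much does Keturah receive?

Gustav first takes €75,000, leaving a balance of €4,752,000. Gustav then takes three-eighths of the balance (€1,782,000), for a total of €1,857,000. The remaining €2,970,000 passes to the descendants.
The descendants' portion (€2,970,000) is divided into 3 shares of €990,000: Jana takes €990,000; Ursula's €990,000 share passes to Ursula's issue; Dora's €990,000 share passes to Dora's issue.
Ursula's share (€990,000) passes entirely to Eamon.
Dora's share (€990,000) is divided into 3 shares of €330,000: Amira, Keturah, and Zubin each take €330,000.

Keturah receives €330,000.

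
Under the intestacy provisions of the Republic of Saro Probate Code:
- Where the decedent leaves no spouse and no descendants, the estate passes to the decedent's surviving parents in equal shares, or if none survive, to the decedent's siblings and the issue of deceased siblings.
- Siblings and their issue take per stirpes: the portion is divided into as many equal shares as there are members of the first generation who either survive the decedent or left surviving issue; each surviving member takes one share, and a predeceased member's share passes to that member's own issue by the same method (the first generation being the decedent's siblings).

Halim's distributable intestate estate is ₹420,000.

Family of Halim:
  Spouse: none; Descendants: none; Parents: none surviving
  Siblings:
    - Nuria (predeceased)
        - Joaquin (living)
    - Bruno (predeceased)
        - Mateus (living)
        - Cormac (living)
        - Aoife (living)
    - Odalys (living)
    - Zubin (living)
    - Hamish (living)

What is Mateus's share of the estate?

The entire ₹420,000 passes to the siblings and their issue.
That amount (₹420,000) is divided into 5 shares of ₹84,000: Odalys, Zubin, and Hamish each take ₹84,000; Nuria's ₹84,000 share passes to Nuria's issue; Bruno's ₹84,000 share passes to Bruno's issue.
Nuria's share (₹84,000) passes entirely to Joaquin.
Bruno's share (₹84,000) is divided into 3 shares of ₹28,000: Mateus, Cormac, and Aoife each take ₹28,000.

Mateus receives ₹28,000.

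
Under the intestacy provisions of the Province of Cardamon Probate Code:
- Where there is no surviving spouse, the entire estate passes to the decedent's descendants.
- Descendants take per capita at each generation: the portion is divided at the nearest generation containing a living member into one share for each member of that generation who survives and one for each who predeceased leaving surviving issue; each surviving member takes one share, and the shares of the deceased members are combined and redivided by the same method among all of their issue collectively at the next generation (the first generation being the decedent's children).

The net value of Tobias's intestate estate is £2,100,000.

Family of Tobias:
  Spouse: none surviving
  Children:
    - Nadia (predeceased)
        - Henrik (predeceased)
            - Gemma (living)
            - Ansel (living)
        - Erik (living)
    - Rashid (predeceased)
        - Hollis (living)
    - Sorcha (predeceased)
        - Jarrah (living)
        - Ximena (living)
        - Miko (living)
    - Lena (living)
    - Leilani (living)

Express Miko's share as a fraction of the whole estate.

The entire £2,100,000 passes to the descendants.
That amount (£2,100,000) is divided at the children's generation into 5 shares of £420,000. Lena and Leilani each take £420,000. The 3 shares of the deceased (Nadia, Rashid, and Sorcha) are combined into a pool of £1,260,000.
That pool (£1,260,000) is divided at the grandchildren's generation into 6 shares of £210,000. Erik, Hollis, Jarrah, Ximena, and Miko each take £210,000. The remaining share for the deceased Henrik (£210,000) is carried to the next generation.
That pool (£210,000) is divided at the great-grandchildren's generation equally among Gemma and Ansel: £105,000 each.

Miko receives 1/10 of the estate.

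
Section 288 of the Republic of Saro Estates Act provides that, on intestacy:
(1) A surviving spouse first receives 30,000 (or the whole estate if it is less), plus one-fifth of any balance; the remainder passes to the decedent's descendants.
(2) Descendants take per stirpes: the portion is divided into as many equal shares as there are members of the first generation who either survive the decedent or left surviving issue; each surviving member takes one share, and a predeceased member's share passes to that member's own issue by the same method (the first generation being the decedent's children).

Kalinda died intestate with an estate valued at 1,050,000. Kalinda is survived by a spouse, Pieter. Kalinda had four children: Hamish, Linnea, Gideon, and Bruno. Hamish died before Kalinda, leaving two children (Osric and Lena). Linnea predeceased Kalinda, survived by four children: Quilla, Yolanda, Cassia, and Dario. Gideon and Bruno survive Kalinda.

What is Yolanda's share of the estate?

Yolanda receives 51,000.

Pieter first takes 30,000, leaving a balance of 1,020,000. Pieter then takes one-fifth of the balance (204,000), for a total of 234,000. The remaining 816,000 passes to the descendants.
The descendants' portion (816,000) is divided into 4 shares of 204,000: Gideon and Bruno each take 204,000; Hamish's 204,000 share passes to Hamish's issue; Linnea's 204,000 share passes to Linnea's issue.
Hamish's share (204,000) is divided into 2 shares of 102,000: Osric and Lena each take 102,000.
Linnea's share (204,000) is divided into 4 shares of 51,000: Quilla, Yolanda, Cassia, and Dario each take 51,000.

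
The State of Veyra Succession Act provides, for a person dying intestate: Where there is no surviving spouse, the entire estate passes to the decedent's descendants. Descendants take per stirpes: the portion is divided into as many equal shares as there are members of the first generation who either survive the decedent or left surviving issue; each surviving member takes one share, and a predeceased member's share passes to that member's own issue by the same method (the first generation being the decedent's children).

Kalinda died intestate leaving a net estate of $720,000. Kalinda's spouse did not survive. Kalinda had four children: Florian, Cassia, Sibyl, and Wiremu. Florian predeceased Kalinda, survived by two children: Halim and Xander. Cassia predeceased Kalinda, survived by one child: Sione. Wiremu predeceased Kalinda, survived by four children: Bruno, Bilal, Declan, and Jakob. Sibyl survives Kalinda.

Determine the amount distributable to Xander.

Xander receives $90,000.

The entire $720,000 passes to the descendants.
That amount ($720,000) is divided into 4 shares of $180,000: Sibyl takes $180,000; Florian's $180,000 share passes to Florian's issue; Cassia's $180,000 share passes to Cassia's issue; Wiremu's $180,000 share passes to Wiremu's issue.
Florian's share ($180,000) is divided into 2 shares of $90,000: Halim and Xander each take $90,000.
Cassia's share ($180,000) passes entirely to Sione.
Wiremu's share ($180,000) is divided into 4 shares of $45,000: Bruno, Bilal, Declan, and Jakob each take $45,000.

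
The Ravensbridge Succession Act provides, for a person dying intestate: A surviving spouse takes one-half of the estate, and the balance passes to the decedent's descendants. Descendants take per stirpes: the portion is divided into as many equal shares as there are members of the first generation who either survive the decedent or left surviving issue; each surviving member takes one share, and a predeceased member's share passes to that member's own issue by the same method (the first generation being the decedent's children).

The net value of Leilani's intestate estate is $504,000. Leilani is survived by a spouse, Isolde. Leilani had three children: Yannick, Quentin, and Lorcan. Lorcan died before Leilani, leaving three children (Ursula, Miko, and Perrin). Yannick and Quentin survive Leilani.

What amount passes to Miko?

Miko receives $28,000.

Isolde takes one-half of $504,000 = $252,000. The remaining $252,000 passes to the descendants.
The descendants' portion ($252,000) is divided into 3 shares of $84,000: Yannick and Quentin each take $84,000; Lorcan's $84,000 share passes to Lorcan's issue.
Lorcan's share ($84,000) is divided into 3 shares of $28,000: Ursula, Miko, and Perrin each take $28,000.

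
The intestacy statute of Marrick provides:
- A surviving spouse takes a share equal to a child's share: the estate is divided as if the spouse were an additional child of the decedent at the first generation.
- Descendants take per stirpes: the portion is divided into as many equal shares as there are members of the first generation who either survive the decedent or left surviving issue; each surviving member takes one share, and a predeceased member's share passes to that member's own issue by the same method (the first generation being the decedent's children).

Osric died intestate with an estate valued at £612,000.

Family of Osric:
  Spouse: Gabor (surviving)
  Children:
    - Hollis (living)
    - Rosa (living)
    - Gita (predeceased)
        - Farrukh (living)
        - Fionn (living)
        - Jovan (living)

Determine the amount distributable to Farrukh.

The spouse counts as an additional share at the children's level, so there are 4 primary shares of £153,000. Gabor takes one such share (£153,000).
The children's combined portion (£459,000) is divided into 3 shares of £153,000: Hollis and Rosa each take £153,000; Gita's £153,000 share passes to Gita's issue.
Gita's share (£153,000) is divided into 3 shares of £51,000: Farrukh, Fionn, and Jovan each take £51,000.

Farrukh receives £51,000.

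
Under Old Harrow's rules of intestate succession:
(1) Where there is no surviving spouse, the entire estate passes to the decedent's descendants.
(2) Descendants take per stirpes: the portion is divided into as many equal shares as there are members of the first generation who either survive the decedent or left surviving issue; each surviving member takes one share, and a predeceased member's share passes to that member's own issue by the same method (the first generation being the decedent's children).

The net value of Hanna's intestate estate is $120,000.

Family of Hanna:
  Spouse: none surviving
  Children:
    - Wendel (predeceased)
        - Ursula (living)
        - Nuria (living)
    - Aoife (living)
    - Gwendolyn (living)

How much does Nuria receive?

Nuria receives $20,000.

The entire $120,000 passes to the descendants.
That amount ($120,000) is divided into 3 shares of $40,000: Aoife and Gwendolyn each take $40,000; Wendel's $40,000 share passes to Wendel's issue.
Wendel's share ($40,000) is divided into 2 shares of $20,000: Ursula and Nuria each take $20,000.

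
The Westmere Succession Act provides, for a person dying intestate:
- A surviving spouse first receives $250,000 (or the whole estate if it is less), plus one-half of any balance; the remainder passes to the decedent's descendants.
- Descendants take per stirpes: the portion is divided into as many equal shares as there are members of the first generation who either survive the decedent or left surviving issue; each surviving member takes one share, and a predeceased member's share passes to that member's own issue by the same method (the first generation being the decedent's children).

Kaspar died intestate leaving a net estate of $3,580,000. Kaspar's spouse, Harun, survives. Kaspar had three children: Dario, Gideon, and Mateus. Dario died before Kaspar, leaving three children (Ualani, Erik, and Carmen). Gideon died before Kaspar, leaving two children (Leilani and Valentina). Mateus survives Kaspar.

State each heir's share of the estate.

Harun: $1,915,000; Ualani: $185,000; Erik: $185,000; Carmen: $185,000; Leilani: $277,500; Valentina: $277,500; Mateus: $555,000

Harun first takes $250,000, leaving a balance of $3,330,000. Harun then takes one-half of the balance ($1,665,000), for a total of $1,915,000. The remaining $1,665,000 passes to the descendants.
The descendants' portion ($1,665,000) is divided into 3 shares of $555,000: Mateus takes $555,000; Dario's $555,000 share passes to Dario's issue; Gideon's $555,000 share passes to Gideon's issue.
Dario's share ($555,000) is divided into 3 shares of $185,000: Ualani, Erik, and Carmen each take $185,000.
Gideon's share ($555,000) is divided into 2 shares of $277,500: Leilani and Valentina each take $277,500.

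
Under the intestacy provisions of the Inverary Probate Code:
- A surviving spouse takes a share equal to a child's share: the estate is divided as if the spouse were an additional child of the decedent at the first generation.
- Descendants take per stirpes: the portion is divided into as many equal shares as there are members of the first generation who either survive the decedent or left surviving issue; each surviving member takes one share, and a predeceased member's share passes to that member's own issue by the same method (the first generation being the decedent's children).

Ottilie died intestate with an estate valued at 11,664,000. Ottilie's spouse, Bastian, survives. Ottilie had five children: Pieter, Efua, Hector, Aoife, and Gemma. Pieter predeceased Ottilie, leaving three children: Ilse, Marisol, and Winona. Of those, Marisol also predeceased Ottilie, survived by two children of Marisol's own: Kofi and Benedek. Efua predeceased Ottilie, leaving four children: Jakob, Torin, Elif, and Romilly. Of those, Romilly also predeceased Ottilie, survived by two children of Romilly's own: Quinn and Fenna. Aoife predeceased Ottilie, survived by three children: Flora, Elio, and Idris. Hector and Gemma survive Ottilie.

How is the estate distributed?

The spouse counts as an additional share at the children's level, so there are 6 primary shares of 1,944,000. Bastian takes one such share (1,944,000).
The children's combined portion (9,720,000) is divided into 5 shares of 1,944,000: Hector and Gemma each take 1,944,000; Pieter's 1,944,000 share passes to Pieter's issue; Efua's 1,944,000 share passes to Efua's issue; Aoife's 1,944,000 share passes to Aoife's issue.
Pieter's share (1,944,000) is divided into 3 shares of 648,000: Ilse and Winona each take 648,000; Marisol's 648,000 share passes to Marisol's issue.
Marisol's share (648,000) is divided into 2 shares of 324,000: Kofi and Benedek each take 324,000.
Efua's share (1,944,000) is divided into 4 shares of 486,000: Jakob, Torin, and Elif each take 486,000; Romilly's 486,000 share passes to Romilly's issue.
Romilly's share (486,000) is divided into 2 shares of 243,000: Quinn and Fenna each take 243,000.
Aoife's share (1,944,000) is divided into 3 shares of 648,000: Flora, Elio, and Idris each take 648,000.

Bastian: 1,944,000; Ilse: 648,000; Kofi: 324,000; Benedek: 324,000; Winona: 648,000; Jakob: 486,000; Torin: 486,000; Elif: 486,000; Quinn: 243,000; Fenna: 243,000; Hector: 1,944,000; Flora: 648,000; Elio: 648,000; Idris: 648,000; Gemma: 1,944,000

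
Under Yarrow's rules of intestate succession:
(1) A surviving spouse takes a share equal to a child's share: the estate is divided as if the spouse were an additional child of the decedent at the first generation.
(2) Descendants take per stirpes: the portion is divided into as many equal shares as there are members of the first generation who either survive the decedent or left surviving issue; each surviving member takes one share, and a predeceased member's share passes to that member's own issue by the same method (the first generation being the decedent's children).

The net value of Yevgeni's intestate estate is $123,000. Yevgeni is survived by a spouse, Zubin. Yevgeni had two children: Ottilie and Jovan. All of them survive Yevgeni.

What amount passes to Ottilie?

Ottilie receives $41,000.

The spouse counts as an additional share at the children's level, so there are 3 primary shares of $41,000. Zubin takes one such share ($41,000).
The children's combined portion ($82,000) is divided into 2 shares of $41,000: Ottilie and Jovan each take $41,000.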